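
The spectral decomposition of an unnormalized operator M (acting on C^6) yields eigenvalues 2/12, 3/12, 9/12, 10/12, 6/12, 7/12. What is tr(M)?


tr(M) = sum of eigenvalues
= 2/12 + 3/12 + 9/12 + 10/12 + 6/12 + 7/12
= 37/12
= 3.0833

3.0833


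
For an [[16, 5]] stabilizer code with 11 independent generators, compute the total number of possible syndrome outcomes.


Each stabilizer generator gives a binary (+1 or -1) measurement outcome.
With 11 independent generators:
Total syndromes = 2^11
= 2048

2048


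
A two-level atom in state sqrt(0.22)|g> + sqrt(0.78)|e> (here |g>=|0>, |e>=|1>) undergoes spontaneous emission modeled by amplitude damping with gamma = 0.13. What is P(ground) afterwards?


For amplitude damping with parameter gamma on state sqrt(a)|0> + sqrt(b)|1>:
alpha^2 = 0.22, beta^2 = 0.78
P(|0>) = alpha^2 + gamma * beta^2
= 0.22 + 0.13 * 0.78
= 0.22 + 0.1014
= 0.3214

0.3214


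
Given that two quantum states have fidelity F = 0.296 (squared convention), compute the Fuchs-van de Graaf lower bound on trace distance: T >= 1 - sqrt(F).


Fuchs-van de Graaf (squared-fidelity convention): 1 - sqrt(F) <= T <= sqrt(1 - F).
Lower bound: T >= 1 - sqrt(F)
sqrt(F) = sqrt(0.296) = 0.5441
T >= 1 - 0.5441
T >= 0.4559

0.4559


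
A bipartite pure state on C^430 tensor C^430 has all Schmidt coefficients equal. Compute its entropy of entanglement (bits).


For a maximally entangled state in d x d:
S = log2(d) = log2(430)
= 8.7482

8.7482


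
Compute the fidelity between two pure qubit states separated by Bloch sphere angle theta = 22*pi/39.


For states separated by angle theta on Bloch sphere:
F = cos^2(theta/2)
theta = 22*pi/39 = 1.7722
theta/2 = 0.8861
cos(theta/2) = 0.6324
F = 0.4000

0.4000


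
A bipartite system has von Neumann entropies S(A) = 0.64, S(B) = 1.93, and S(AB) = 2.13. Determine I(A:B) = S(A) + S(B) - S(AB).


I(A:B) = S(A) + S(B) - S(AB)
= 0.64 + 1.93 - 2.13
= 0.4400

0.4400


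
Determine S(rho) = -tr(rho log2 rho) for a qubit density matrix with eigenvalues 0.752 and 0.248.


S = -p*log2(p) - (1-p)*log2(1-p)
p = 0.7520, 1-p = 0.2480
= -0.7520 * log2(0.7520) - 0.2480 * log2(0.2480)
= -(-0.3092) - (-0.4989)
= 0.8081

0.8081


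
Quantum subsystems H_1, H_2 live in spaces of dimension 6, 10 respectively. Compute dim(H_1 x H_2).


dim(H_1 x H_2) = 6 * 10
= 60

60


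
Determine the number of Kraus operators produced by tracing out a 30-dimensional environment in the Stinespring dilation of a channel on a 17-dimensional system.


Tracing out the environment in an orthonormal basis {|i>_E} gives Kraus operators K_i = <i|_E U |0>_E.
Number of Kraus operators = dim(H_env) = d_env
= 30

30


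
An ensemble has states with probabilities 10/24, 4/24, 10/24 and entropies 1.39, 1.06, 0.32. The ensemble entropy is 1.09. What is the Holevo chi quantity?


chi = S(rho) - sum_i p_i * S(rho_i)
Weighted entropy = 10/24 * 1.39 + 4/24 * 1.06 + 10/24 * 0.32
= 0.8892
chi = 1.09 - 0.8892
= 0.2008

0.2008


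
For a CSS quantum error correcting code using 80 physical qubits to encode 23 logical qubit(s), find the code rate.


Code rate R = k/n
= 23/80
= 0.2875

0.2875


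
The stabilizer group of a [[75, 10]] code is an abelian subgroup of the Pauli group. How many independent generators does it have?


For an [[n,k]] stabilizer code:
Number of stabilizer generators = n - k
= 75 - 10
= 65

65


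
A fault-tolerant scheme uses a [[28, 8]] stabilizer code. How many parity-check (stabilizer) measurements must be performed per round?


For an [[n,k]] stabilizer code:
Number of stabilizer generators = n - k
= 28 - 8
= 20

20


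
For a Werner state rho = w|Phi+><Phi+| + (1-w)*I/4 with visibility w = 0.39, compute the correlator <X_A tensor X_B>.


|Phi+> = (|00> + |11>)/sqrt(2)
For the pure Bell state, <X_A X_B> = +1 (Bell-state Pauli correlator).
The maximally-mixed part I/4 has tr(I/4 * P tensor P) = 0 for any traceless Pauli P.
So <X_A X_B>_rho = w * (+1) + (1 - w) * 0
= 0.39 * (+1)
= 0.3900

0.3900


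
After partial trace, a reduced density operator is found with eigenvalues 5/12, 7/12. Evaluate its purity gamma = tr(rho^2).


tr(rho^2) = sum of eigenvalues squared
= (5/12)^2 + (7/12)^2
= (25 + 49) / 144
= 74/144
= 0.5139

0.5139


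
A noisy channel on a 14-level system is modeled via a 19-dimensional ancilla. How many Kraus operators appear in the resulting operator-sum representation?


Tracing out the environment in an orthonormal basis {|i>_E} gives Kraus operators K_i = <i|_E U |0>_E.
Number of Kraus operators = dim(H_env) = d_env
= 19

19


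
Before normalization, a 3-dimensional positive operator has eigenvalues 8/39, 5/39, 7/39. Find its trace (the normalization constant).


tr(M) = sum of eigenvalues
= 8/39 + 5/39 + 7/39
= 20/39
= 0.5128

0.5128


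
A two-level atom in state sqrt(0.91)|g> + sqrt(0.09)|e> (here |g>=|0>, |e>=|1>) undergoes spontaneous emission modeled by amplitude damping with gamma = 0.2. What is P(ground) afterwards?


For amplitude damping with parameter gamma on state sqrt(a)|0> + sqrt(b)|1>:
alpha^2 = 0.91, beta^2 = 0.09
P(|0>) = alpha^2 + gamma * beta^2
= 0.91 + 0.2 * 0.09
= 0.91 + 0.0180
= 0.9280

0.9280


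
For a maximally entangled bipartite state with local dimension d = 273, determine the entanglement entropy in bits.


For a maximally entangled state in d x d:
S = log2(d) = log2(273)
= 8.0928

8.0928


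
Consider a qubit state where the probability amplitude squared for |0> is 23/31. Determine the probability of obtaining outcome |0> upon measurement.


|alpha|^2 = 23/31 = 0.7419
|beta|^2 = 1 - 23/31 = 8/31 = 0.2581
P(|0>) = |alpha|^2 = 0.7419

0.7419


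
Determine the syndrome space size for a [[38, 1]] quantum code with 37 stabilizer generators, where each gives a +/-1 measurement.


Each stabilizer generator gives a binary (+1 or -1) measurement outcome.
With 37 independent generators:
Total syndromes = 2^37
= 137438953472

137438953472


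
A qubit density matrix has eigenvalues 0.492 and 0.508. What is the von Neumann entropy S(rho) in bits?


S = -p*log2(p) - (1-p)*log2(1-p)
p = 0.4920, 1-p = 0.5080
= -0.4920 * log2(0.4920) - 0.5080 * log2(0.5080)
= -(-0.5034) - (-0.4964)
= 0.9998

0.9998


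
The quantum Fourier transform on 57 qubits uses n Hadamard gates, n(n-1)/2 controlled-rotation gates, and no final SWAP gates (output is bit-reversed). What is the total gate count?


Hadamard gates: 57
Controlled rotations: n*(n-1)/2 = 57*56/2 = 1596
SWAP gates: 0 (omitted)
Total = 57 + 1596
= 1653

1653


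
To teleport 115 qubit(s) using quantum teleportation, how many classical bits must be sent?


Quantum teleportation requires 2 classical bits per qubit teleported.
115 qubit(s) -> 2 * 115 = 230 classical bits

230


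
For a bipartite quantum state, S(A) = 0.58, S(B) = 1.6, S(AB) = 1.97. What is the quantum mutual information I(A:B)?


I(A:B) = S(A) + S(B) - S(AB)
= 0.58 + 1.6 - 1.97
= 0.2100

0.2100


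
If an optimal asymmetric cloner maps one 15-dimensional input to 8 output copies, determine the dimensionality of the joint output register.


Output space = H^(tensor 8) where dim(H) = 15
dim = 15^8
= 225 (after 2 factors)
= 3375 (after 3 factors)
= 50625 (after 4 factors)
= 759375 (after 5 factors)
= 11390625 (after 6 factors)
= 170859375 (after 7 factors)
= 2562890625 (after 8 factors)
= 2562890625

2562890625


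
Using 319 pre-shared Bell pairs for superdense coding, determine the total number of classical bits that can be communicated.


Superdense coding allows 2 classical bits per shared entangled pair.
319 pair(s) -> 2 * 319 = 638 classical bits

638


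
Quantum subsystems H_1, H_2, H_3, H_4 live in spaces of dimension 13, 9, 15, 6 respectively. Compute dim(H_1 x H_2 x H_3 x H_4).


dim(H_1 x H_2 x H_3 x H_4) = 13 * 9 * 15 * 6
= 117 * 15 * 6
= 1755 * 6
= 10530

10530


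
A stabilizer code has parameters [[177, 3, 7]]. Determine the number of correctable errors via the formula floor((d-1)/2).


Code parameters: [[177, 3, 7]], distance d = 7.
Number of correctable errors = floor((d-1)/2)
= floor((7 - 1)/2)
= floor(6/2)
= 3

3


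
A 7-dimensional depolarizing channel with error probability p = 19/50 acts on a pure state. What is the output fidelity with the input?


F = (1-p) + p/d
= (1 - 0.3800) + 0.3800/7
= 0.6200 + 0.0543
= 0.6743

0.6743


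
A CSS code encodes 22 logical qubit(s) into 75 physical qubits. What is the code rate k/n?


Code rate R = k/n
= 22/75
= 0.2933

0.2933


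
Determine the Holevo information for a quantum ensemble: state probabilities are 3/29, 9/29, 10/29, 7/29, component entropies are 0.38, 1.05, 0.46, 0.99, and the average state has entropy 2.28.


chi = S(rho) - sum_i p_i * S(rho_i)
Weighted entropy = 3/29 * 0.38 + 9/29 * 1.05 + 10/29 * 0.46 + 7/29 * 0.99
= 0.7628
chi = 2.28 - 0.7628
= 1.5172

1.5172


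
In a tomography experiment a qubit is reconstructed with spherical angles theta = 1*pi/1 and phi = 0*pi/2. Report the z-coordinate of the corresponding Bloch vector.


theta = 3.1416, phi = 0.0000
r_z = cos(theta) = -1.0000

-1.0000


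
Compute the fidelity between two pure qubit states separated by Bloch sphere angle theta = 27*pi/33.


For states separated by angle theta on Bloch sphere:
F = cos^2(theta/2)
theta = 27*pi/33 = 2.5704
theta/2 = 1.2852
cos(theta/2) = 0.2817
F = 0.0794

0.0794


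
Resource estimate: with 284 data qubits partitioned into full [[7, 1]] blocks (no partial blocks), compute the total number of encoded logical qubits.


Each code block uses 7 physical qubits for 1 logical qubit(s).
Number of complete blocks = floor(284 / 7) = 40
Logical qubits = 40 * 1
= 40

40


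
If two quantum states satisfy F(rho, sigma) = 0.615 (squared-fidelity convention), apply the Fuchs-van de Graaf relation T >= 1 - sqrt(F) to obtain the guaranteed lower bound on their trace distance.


Fuchs-van de Graaf (squared-fidelity convention): 1 - sqrt(F) <= T <= sqrt(1 - F).
Lower bound: T >= 1 - sqrt(F)
sqrt(F) = sqrt(0.615) = 0.7842
T >= 1 - 0.7842
T >= 0.2158

0.2158


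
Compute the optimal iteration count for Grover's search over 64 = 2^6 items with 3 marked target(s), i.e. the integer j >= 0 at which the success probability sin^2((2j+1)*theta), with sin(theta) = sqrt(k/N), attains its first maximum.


After j Grover iterations the success probability is P(j) = sin^2((2j+1)*theta), where sin(theta) = sqrt(k/N).
N = 2^6 = 64, k = 3
sin(theta) = sqrt(k/N) = 0.2165063509
theta = arcsin(sqrt(k/N)) = 0.2182345144 rad
P(j) reaches its first maximum when (2j+1)*theta is as close as possible to pi/2, i.e. j = round(pi/(4*theta) - 1/2).
pi/(4*theta) - 1/2 = 3.0989
(For comparison, the common estimate pi/4 * sqrt(N/k) = 3.6276; the exact maximiser is used here.)
Optimal iterations = 3

3


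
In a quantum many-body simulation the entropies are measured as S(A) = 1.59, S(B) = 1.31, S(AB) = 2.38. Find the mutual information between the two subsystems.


I(A:B) = S(A) + S(B) - S(AB)
= 1.59 + 1.31 - 2.38
= 0.5200

0.5200


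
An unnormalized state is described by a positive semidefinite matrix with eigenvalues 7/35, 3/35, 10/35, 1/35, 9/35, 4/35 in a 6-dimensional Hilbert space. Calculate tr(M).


tr(M) = sum of eigenvalues
= 7/35 + 3/35 + 10/35 + 1/35 + 9/35 + 4/35
= 34/35
= 0.9714

0.9714


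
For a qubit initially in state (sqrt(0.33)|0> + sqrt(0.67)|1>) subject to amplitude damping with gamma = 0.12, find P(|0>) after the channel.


For amplitude damping with parameter gamma on state sqrt(a)|0> + sqrt(b)|1>:
alpha^2 = 0.33, beta^2 = 0.67
P(|0>) = alpha^2 + gamma * beta^2
= 0.33 + 0.12 * 0.67
= 0.33 + 0.0804
= 0.4104

0.4104


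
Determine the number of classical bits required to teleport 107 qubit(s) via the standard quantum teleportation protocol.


Quantum teleportation requires 2 classical bits per qubit teleported.
107 qubit(s) -> 2 * 107 = 214 classical bits

214


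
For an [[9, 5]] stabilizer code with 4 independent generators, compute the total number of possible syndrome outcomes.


Each stabilizer generator gives a binary (+1 or -1) measurement outcome.
With 4 independent generators:
Total syndromes = 2^4
= 16

16


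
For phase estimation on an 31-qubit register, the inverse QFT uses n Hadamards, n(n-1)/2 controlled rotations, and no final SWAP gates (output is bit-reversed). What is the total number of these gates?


Hadamard gates: 31
Controlled rotations: n*(n-1)/2 = 31*30/2 = 465
SWAP gates: 0 (omitted)
Total = 31 + 465
= 496

496


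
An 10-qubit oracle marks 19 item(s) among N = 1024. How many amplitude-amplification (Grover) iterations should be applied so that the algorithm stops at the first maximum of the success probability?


After j Grover iterations the success probability is P(j) = sin^2((2j+1)*theta), where sin(theta) = sqrt(k/N).
N = 2^10 = 1024, k = 19
sin(theta) = sqrt(k/N) = 0.136215592
theta = arcsin(sqrt(k/N)) = 0.1366403881 rad
P(j) reaches its first maximum when (2j+1)*theta is as close as possible to pi/2, i.e. j = round(pi/(4*theta) - 1/2).
pi/(4*theta) - 1/2 = 5.2479
(For comparison, the common estimate pi/4 * sqrt(N/k) = 5.7658; the exact maximiser is used here.)
Optimal iterations = 5

5


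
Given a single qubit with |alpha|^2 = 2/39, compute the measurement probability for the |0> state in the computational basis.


|alpha|^2 = 2/39 = 0.0513
|beta|^2 = 1 - 2/39 = 37/39 = 0.9487
P(|0>) = |alpha|^2 = 0.0513

0.0513


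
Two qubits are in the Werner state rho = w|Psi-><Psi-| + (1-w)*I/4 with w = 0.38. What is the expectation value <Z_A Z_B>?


|Psi-> = (|01> - |10>)/sqrt(2)
For the pure Bell state, <Z_A Z_B> = -1 (Bell-state Pauli correlator).
The maximally-mixed part I/4 has tr(I/4 * P tensor P) = 0 for any traceless Pauli P.
So <Z_A Z_B>_rho = w * (-1) + (1 - w) * 0
= 0.38 * (-1)
= -0.3800

-0.3800


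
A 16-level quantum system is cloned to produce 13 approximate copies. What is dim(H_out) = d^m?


Output space = H^(tensor 13) where dim(H) = 16
dim = 16^13
= 256 (after 2 factors)
= 4096 (after 3 factors)
= 65536 (after 4 factors)
= 1048576 (after 5 factors)
= 16777216 (after 6 factors)
= 268435456 (after 7 factors)
= 4294967296 (after 8 factors)
= 68719476736 (after 9 factors)
= 1099511627776 (after 10 factors)
= 17592186044416 (after 11 factors)
= 281474976710656 (after 12 factors)
= 4503599627370496 (after 13 factors)
= 4503599627370496

4503599627370496


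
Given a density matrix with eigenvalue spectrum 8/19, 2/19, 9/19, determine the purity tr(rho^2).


tr(rho^2) = sum of eigenvalues squared
= (8/19)^2 + (2/19)^2 + (9/19)^2
= (64 + 4 + 81) / 361
= 149/361
= 0.4127

0.4127


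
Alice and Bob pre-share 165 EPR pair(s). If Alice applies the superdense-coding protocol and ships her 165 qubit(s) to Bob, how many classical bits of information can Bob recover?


Superdense coding allows 2 classical bits per shared entangled pair.
165 pair(s) -> 2 * 165 = 330 classical bits

330


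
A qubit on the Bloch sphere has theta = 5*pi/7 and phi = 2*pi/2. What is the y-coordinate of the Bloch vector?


theta = 2.2440, phi = 3.1416
r_y = sin(theta)*sin(phi) = 0.7818 * 0.0000
r_y = 0.0000

0.0000


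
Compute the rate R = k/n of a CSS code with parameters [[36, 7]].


Code rate R = k/n
= 7/36
= 0.1944

0.1944


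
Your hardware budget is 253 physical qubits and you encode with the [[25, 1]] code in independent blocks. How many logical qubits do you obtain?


Each code block uses 25 physical qubits for 1 logical qubit(s).
Number of complete blocks = floor(253 / 25) = 10
Logical qubits = 10 * 1
= 10

10


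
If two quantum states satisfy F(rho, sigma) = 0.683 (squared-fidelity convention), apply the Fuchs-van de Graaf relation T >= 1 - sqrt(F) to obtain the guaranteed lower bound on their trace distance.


Fuchs-van de Graaf (squared-fidelity convention): 1 - sqrt(F) <= T <= sqrt(1 - F).
Lower bound: T >= 1 - sqrt(F)
sqrt(F) = sqrt(0.683) = 0.8264
T >= 1 - 0.8264
T >= 0.1736

0.1736


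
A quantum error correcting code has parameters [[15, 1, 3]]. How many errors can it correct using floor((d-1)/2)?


Code parameters: [[15, 1, 3]], distance d = 3.
Number of correctable errors = floor((d-1)/2)
= floor((3 - 1)/2)
= floor(2/2)
= 1

1


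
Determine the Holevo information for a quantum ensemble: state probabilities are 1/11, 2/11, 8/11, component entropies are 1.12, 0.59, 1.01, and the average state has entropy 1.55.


chi = S(rho) - sum_i p_i * S(rho_i)
Weighted entropy = 1/11 * 1.12 + 2/11 * 0.59 + 8/11 * 1.01
= 0.9436
chi = 1.55 - 0.9436
= 0.6064

0.6064


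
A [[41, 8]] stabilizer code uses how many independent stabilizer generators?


For an [[n,k]] stabilizer code:
Number of stabilizer generators = n - k
= 41 - 8
= 33

33


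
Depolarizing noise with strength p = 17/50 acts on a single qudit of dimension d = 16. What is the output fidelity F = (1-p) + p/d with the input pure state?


F = (1-p) + p/d
= (1 - 0.3400) + 0.3400/16
= 0.6600 + 0.0213
= 0.6812

0.6812


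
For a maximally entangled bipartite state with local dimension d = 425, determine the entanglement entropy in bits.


For a maximally entangled state in d x d:
S = log2(d) = log2(425)
= 8.7313

8.7313


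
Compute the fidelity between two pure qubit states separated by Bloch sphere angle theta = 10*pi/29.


For states separated by angle theta on Bloch sphere:
F = cos^2(theta/2)
theta = 10*pi/29 = 1.0833
theta/2 = 0.5417
cos(theta/2) = 0.8569
F = 0.7342

0.7342


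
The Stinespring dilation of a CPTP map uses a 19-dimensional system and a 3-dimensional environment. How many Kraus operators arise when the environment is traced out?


Tracing out the environment in an orthonormal basis {|i>_E} gives Kraus operators K_i = <i|_E U |0>_E.
Number of Kraus operators = dim(H_env) = d_env
= 3

3


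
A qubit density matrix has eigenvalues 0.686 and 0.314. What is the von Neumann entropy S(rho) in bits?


S = -p*log2(p) - (1-p)*log2(1-p)
p = 0.6860, 1-p = 0.3140
= -0.6860 * log2(0.6860) - 0.3140 * log2(0.3140)
= -(-0.3730) - (-0.5247)
= 0.8977

0.8977


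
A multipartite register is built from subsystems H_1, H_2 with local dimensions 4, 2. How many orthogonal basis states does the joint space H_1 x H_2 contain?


dim(H_1 x H_2) = 4 * 2
= 8

8


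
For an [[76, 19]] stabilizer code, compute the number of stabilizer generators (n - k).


For an [[n,k]] stabilizer code:
Number of stabilizer generators = n - k
= 76 - 19
= 57

57


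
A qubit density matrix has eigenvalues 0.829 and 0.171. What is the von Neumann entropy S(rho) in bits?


S = -p*log2(p) - (1-p)*log2(1-p)
p = 0.8290, 1-p = 0.1710
= -0.8290 * log2(0.8290) - 0.1710 * log2(0.1710)
= -(-0.2243) - (-0.4357)
= 0.6600

0.6600


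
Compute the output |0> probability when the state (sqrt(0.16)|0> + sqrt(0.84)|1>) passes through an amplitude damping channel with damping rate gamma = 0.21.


For amplitude damping with parameter gamma on state sqrt(a)|0> + sqrt(b)|1>:
alpha^2 = 0.16, beta^2 = 0.84
P(|0>) = alpha^2 + gamma * beta^2
= 0.16 + 0.21 * 0.84
= 0.16 + 0.1764
= 0.3364

0.3364


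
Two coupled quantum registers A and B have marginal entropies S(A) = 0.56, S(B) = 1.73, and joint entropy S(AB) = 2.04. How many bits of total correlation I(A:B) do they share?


I(A:B) = S(A) + S(B) - S(AB)
= 0.56 + 1.73 - 2.04
= 0.2500

0.2500


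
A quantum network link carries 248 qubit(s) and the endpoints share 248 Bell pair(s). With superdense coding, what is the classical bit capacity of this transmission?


Superdense coding allows 2 classical bits per shared entangled pair.
248 pair(s) -> 2 * 248 = 496 classical bits

496


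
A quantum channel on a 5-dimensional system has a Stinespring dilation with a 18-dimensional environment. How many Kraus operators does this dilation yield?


Tracing out the environment in an orthonormal basis {|i>_E} gives Kraus operators K_i = <i|_E U |0>_E.
Number of Kraus operators = dim(H_env) = d_env
= 18

18


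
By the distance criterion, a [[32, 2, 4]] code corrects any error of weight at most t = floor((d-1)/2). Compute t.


Code parameters: [[32, 2, 4]], distance d = 4.
Number of correctable errors = floor((d-1)/2)
= floor((4 - 1)/2)
= floor(3/2)
= 1

1


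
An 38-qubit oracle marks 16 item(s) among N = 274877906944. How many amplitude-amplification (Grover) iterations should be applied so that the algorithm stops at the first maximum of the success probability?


After j Grover iterations the success probability is P(j) = sin^2((2j+1)*theta), where sin(theta) = sqrt(k/N).
N = 2^38 = 274877906944, k = 16
sin(theta) = sqrt(k/N) = 7.629394531e-06
theta = arcsin(sqrt(k/N)) = 7.629394531e-06 rad
P(j) reaches its first maximum when (2j+1)*theta is as close as possible to pi/2, i.e. j = round(pi/(4*theta) - 1/2).
pi/(4*theta) - 1/2 = 102943.2081
(For comparison, the common estimate pi/4 * sqrt(N/k) = 102943.7081; the exact maximiser is used here.)
Optimal iterations = 102943

102943


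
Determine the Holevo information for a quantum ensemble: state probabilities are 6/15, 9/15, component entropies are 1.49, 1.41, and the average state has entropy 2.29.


chi = S(rho) - sum_i p_i * S(rho_i)
Weighted entropy = 6/15 * 1.49 + 9/15 * 1.41
= 1.4420
chi = 2.29 - 1.4420
= 0.8480

0.8480


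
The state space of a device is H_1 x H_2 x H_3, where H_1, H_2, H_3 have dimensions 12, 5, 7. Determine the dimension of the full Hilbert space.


dim(H_1 x H_2 x H_3) = 12 * 5 * 7
= 60 * 7
= 420

420


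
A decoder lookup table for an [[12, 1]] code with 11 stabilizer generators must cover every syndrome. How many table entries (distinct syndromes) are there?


Each stabilizer generator gives a binary (+1 or -1) measurement outcome.
With 11 independent generators:
Total syndromes = 2^11
= 2048

2048


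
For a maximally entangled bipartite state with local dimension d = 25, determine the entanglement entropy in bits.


For a maximally entangled state in d x d:
S = log2(d) = log2(25)
= 4.6439

4.6439


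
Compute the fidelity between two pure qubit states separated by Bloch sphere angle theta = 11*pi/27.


For states separated by angle theta on Bloch sphere:
F = cos^2(theta/2)
theta = 11*pi/27 = 1.2799
theta/2 = 0.6400
cos(theta/2) = 0.8021
F = 0.6434

0.6434


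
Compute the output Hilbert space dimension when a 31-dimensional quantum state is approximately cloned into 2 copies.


Output space = H^(tensor 2) where dim(H) = 31
dim = 31^2
= 961

961


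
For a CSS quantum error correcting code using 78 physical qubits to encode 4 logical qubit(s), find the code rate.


Code rate R = k/n
= 4/78
= 0.0513

0.0513


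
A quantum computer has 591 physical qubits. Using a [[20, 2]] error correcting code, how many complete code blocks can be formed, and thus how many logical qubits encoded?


Each code block uses 20 physical qubits for 2 logical qubit(s).
Number of complete blocks = floor(591 / 20) = 29
Logical qubits = 29 * 2
= 58

58


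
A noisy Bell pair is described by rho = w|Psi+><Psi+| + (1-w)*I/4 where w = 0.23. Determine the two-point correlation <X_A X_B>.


|Psi+> = (|01> + |10>)/sqrt(2)
For the pure Bell state, <X_A X_B> = +1 (Bell-state Pauli correlator).
The maximally-mixed part I/4 has tr(I/4 * P tensor P) = 0 for any traceless Pauli P.
So <X_A X_B>_rho = w * (+1) + (1 - w) * 0
= 0.23 * (+1)
= 0.2300

0.2300


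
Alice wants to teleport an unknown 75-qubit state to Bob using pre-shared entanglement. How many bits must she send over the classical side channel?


Quantum teleportation requires 2 classical bits per qubit teleported.
75 qubit(s) -> 2 * 75 = 150 classical bits

150


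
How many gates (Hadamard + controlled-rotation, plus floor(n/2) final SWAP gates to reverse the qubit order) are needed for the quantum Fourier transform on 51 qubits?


Hadamard gates: 51
Controlled rotations: n*(n-1)/2 = 51*50/2 = 1275
SWAP gates: floor(n/2) = floor(51/2) = 25
Total = 51 + 1275 + 25
= 1351

1351


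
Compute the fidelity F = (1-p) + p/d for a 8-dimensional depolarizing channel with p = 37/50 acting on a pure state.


F = (1-p) + p/d
= (1 - 0.7400) + 0.7400/8
= 0.2600 + 0.0925
= 0.3525

0.3525


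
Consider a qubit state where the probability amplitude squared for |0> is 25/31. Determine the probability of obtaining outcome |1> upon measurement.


|alpha|^2 = 25/31 = 0.8065
|beta|^2 = 1 - 25/31 = 6/31 = 0.1935
P(|1>) = |beta|^2 = 0.1935

0.1935


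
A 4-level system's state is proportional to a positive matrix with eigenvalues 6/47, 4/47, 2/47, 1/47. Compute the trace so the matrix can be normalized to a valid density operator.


tr(M) = sum of eigenvalues
= 6/47 + 4/47 + 2/47 + 1/47
= 13/47
= 0.2766

0.2766


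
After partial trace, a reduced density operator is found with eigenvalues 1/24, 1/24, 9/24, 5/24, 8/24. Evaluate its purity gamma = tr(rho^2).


tr(rho^2) = sum of eigenvalues squared
= (1/24)^2 + (1/24)^2 + (9/24)^2 + (5/24)^2 + (8/24)^2
= (1 + 1 + 81 + 25 + 64) / 576
= 172/576
= 0.2986

0.2986


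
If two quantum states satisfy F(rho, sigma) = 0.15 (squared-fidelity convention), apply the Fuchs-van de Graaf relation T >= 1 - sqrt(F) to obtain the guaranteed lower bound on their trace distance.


Fuchs-van de Graaf (squared-fidelity convention): 1 - sqrt(F) <= T <= sqrt(1 - F).
Lower bound: T >= 1 - sqrt(F)
sqrt(F) = sqrt(0.15) = 0.3873
T >= 1 - 0.3873
T >= 0.6127

0.6127


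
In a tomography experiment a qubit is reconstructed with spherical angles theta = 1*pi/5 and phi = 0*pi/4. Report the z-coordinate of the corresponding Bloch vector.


theta = 0.6283, phi = 0.0000
r_z = cos(theta) = 0.8090

0.8090


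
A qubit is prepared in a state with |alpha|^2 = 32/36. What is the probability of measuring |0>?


|alpha|^2 = 32/36 = 0.8889
|beta|^2 = 1 - 32/36 = 4/36 = 0.1111
P(|0>) = |alpha|^2 = 0.8889

0.8889


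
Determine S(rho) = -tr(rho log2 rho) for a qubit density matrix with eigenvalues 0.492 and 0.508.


S = -p*log2(p) - (1-p)*log2(1-p)
p = 0.4920, 1-p = 0.5080
= -0.4920 * log2(0.4920) - 0.5080 * log2(0.5080)
= -(-0.5034) - (-0.4964)
= 0.9998

0.9998


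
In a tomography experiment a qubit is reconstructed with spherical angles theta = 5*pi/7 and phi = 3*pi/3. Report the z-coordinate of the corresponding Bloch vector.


theta = 2.2440, phi = 3.1416
r_z = cos(theta) = -0.6235

-0.6235


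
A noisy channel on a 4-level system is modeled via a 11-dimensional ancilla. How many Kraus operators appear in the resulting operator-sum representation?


Tracing out the environment in an orthonormal basis {|i>_E} gives Kraus operators K_i = <i|_E U |0>_E.
Number of Kraus operators = dim(H_env) = d_env
= 11

11


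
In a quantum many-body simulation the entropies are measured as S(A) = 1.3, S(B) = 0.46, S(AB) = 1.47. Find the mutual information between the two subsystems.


I(A:B) = S(A) + S(B) - S(AB)
= 1.3 + 0.46 - 1.47
= 0.2900

0.2900


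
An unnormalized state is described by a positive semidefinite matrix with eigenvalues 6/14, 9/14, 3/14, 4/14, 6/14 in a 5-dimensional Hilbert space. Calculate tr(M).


tr(M) = sum of eigenvalues
= 6/14 + 9/14 + 3/14 + 4/14 + 6/14
= 28/14
= 2.0000

2.0000


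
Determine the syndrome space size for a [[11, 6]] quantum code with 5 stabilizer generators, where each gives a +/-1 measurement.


Each stabilizer generator gives a binary (+1 or -1) measurement outcome.
With 5 independent generators:
Total syndromes = 2^5
= 32

32


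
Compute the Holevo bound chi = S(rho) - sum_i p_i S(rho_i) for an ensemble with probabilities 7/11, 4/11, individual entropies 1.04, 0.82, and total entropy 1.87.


chi = S(rho) - sum_i p_i * S(rho_i)
Weighted entropy = 7/11 * 1.04 + 4/11 * 0.82
= 0.9600
chi = 1.87 - 0.9600
= 0.9100

0.9100


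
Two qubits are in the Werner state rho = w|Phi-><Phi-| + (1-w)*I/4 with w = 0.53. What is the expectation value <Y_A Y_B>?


|Phi-> = (|00> - |11>)/sqrt(2)
For the pure Bell state, <Y_A Y_B> = +1 (Bell-state Pauli correlator).
The maximally-mixed part I/4 has tr(I/4 * P tensor P) = 0 for any traceless Pauli P.
So <Y_A Y_B>_rho = w * (+1) + (1 - w) * 0
= 0.53 * (+1)
= 0.5300

0.5300


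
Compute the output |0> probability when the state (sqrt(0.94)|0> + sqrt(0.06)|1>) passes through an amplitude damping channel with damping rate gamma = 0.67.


For amplitude damping with parameter gamma on state sqrt(a)|0> + sqrt(b)|1>:
alpha^2 = 0.94, beta^2 = 0.06
P(|0>) = alpha^2 + gamma * beta^2
= 0.94 + 0.67 * 0.06
= 0.94 + 0.0402
= 0.9802

0.9802


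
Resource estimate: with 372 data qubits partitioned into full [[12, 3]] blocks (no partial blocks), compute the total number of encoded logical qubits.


Each code block uses 12 physical qubits for 3 logical qubit(s).
Number of complete blocks = floor(372 / 12) = 31
Logical qubits = 31 * 3
= 93

93


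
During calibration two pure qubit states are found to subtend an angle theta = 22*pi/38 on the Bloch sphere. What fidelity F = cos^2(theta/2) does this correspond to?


For states separated by angle theta on Bloch sphere:
F = cos^2(theta/2)
theta = 22*pi/38 = 1.8188
theta/2 = 0.9094
cos(theta/2) = 0.6142
F = 0.3773

0.3773


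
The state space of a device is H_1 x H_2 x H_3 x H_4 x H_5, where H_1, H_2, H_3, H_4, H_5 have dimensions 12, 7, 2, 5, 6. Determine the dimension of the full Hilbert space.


dim(H_1 x H_2 x H_3 x H_4 x H_5) = 12 * 7 * 2 * 5 * 6
= 84 * 2 * 5 * 6
= 168 * 5 * 6
= 840 * 6
= 5040

5040


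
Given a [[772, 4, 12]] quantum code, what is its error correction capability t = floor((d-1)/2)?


Code parameters: [[772, 4, 12]], distance d = 12.
Number of correctable errors = floor((d-1)/2)
= floor((12 - 1)/2)
= floor(11/2)
= 5

5


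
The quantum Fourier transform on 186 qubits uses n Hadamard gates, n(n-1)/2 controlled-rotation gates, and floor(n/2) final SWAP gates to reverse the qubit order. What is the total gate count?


Hadamard gates: 186
Controlled rotations: n*(n-1)/2 = 186*185/2 = 17205
SWAP gates: floor(n/2) = floor(186/2) = 93
Total = 186 + 17205 + 93
= 17484

17484


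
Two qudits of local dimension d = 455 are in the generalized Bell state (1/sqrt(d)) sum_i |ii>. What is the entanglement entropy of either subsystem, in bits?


For a maximally entangled state in d x d:
S = log2(d) = log2(455)
= 8.8297

8.8297


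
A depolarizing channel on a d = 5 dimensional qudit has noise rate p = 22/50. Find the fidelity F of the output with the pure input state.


F = (1-p) + p/d
= (1 - 0.4400) + 0.4400/5
= 0.5600 + 0.0880
= 0.6480

0.6480


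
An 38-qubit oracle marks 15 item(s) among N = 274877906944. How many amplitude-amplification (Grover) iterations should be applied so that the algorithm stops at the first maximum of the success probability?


After j Grover iterations the success probability is P(j) = sin^2((2j+1)*theta), where sin(theta) = sqrt(k/N).
N = 2^38 = 274877906944, k = 15
sin(theta) = sqrt(k/N) = 7.38712949e-06
theta = arcsin(sqrt(k/N)) = 7.38712949e-06 rad
P(j) reaches its first maximum when (2j+1)*theta is as close as possible to pi/2, i.e. j = round(pi/(4*theta) - 1/2).
pi/(4*theta) - 1/2 = 106319.3045
(For comparison, the common estimate pi/4 * sqrt(N/k) = 106319.8045; the exact maximiser is used here.)
Optimal iterations = 106319

106319


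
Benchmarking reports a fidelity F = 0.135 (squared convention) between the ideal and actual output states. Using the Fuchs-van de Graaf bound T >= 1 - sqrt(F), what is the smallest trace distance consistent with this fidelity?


Fuchs-van de Graaf (squared-fidelity convention): 1 - sqrt(F) <= T <= sqrt(1 - F).
Lower bound: T >= 1 - sqrt(F)
sqrt(F) = sqrt(0.135) = 0.3674
T >= 1 - 0.3674
T >= 0.6326

0.6326


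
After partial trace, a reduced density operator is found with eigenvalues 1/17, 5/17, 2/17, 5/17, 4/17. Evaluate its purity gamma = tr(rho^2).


tr(rho^2) = sum of eigenvalues squared
= (1/17)^2 + (5/17)^2 + (2/17)^2 + (5/17)^2 + (4/17)^2
= (1 + 25 + 4 + 25 + 16) / 289
= 71/289
= 0.2457

0.2457


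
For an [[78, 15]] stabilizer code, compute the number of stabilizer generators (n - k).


For an [[n,k]] stabilizer code:
Number of stabilizer generators = n - k
= 78 - 15
= 63

63


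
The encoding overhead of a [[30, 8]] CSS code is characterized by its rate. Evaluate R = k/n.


Code rate R = k/n
= 8/30
= 0.2667

0.2667


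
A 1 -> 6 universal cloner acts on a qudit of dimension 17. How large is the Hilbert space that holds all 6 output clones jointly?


Output space = H^(tensor 6) where dim(H) = 17
dim = 17^6
= 289 (after 2 factors)
= 4913 (after 3 factors)
= 83521 (after 4 factors)
= 1419857 (after 5 factors)
= 24137569 (after 6 factors)
= 24137569

24137569


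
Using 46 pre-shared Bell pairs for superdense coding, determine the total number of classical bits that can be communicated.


Superdense coding allows 2 classical bits per shared entangled pair.
46 pair(s) -> 2 * 46 = 92 classical bits

92


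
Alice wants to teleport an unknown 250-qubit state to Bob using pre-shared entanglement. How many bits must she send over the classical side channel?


Quantum teleportation requires 2 classical bits per qubit teleported.
250 qubit(s) -> 2 * 250 = 500 classical bits

500


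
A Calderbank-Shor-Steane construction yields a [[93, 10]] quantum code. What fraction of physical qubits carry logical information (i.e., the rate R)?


Code rate R = k/n
= 10/93
= 0.1075

0.1075


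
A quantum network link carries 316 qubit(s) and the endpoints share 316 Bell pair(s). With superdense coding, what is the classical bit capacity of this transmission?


Superdense coding allows 2 classical bits per shared entangled pair.
316 pair(s) -> 2 * 316 = 632 classical bits

632


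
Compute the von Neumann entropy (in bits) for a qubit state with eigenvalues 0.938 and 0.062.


S = -p*log2(p) - (1-p)*log2(1-p)
p = 0.9380, 1-p = 0.0620
= -0.9380 * log2(0.9380) - 0.0620 * log2(0.0620)
= -(-0.0866) - (-0.2487)
= 0.3353

0.3353


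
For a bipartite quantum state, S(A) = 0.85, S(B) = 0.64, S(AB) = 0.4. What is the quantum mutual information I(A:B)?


I(A:B) = S(A) + S(B) - S(AB)
= 0.85 + 0.64 - 0.4
= 1.0900

1.0900


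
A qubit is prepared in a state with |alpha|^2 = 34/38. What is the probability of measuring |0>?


|alpha|^2 = 34/38 = 0.8947
|beta|^2 = 1 - 34/38 = 4/38 = 0.1053
P(|0>) = |alpha|^2 = 0.8947

0.8947


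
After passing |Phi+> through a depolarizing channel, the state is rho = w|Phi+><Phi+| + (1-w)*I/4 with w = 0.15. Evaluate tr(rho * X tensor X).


|Phi+> = (|00> + |11>)/sqrt(2)
For the pure Bell state, <X_A X_B> = +1 (Bell-state Pauli correlator).
The maximally-mixed part I/4 has tr(I/4 * P tensor P) = 0 for any traceless Pauli P.
So <X_A X_B>_rho = w * (+1) + (1 - w) * 0
= 0.15 * (+1)
= 0.1500

0.1500


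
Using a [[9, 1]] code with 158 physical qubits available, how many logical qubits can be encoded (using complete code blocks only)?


Each code block uses 9 physical qubits for 1 logical qubit(s).
Number of complete blocks = floor(158 / 9) = 17
Logical qubits = 17 * 1
= 17

17


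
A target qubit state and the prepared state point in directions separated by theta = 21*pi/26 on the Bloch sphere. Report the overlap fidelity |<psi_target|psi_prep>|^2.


For states separated by angle theta on Bloch sphere:
F = cos^2(theta/2)
theta = 21*pi/26 = 2.5374
theta/2 = 1.2687
cos(theta/2) = 0.2975
F = 0.0885

0.0885


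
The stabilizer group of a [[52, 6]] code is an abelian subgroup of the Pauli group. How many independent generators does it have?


For an [[n,k]] stabilizer code:
Number of stabilizer generators = n - k
= 52 - 6
= 46

46


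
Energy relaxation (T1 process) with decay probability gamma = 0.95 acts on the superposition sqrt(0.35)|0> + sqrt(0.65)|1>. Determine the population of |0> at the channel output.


For amplitude damping with parameter gamma on state sqrt(a)|0> + sqrt(b)|1>:
alpha^2 = 0.35, beta^2 = 0.65
P(|0>) = alpha^2 + gamma * beta^2
= 0.35 + 0.95 * 0.65
= 0.35 + 0.6175
= 0.9675

0.9675


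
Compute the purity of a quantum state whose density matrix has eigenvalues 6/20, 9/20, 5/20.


tr(rho^2) = sum of eigenvalues squared
= (6/20)^2 + (9/20)^2 + (5/20)^2
= (36 + 81 + 25) / 400
= 142/400
= 0.3550

0.3550


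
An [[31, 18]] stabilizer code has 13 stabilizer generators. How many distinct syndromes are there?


Each stabilizer generator gives a binary (+1 or -1) measurement outcome.
With 13 independent generators:
Total syndromes = 2^13
= 8192

8192


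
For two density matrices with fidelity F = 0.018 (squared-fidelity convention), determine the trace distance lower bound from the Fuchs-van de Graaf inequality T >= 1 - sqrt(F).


Fuchs-van de Graaf (squared-fidelity convention): 1 - sqrt(F) <= T <= sqrt(1 - F).
Lower bound: T >= 1 - sqrt(F)
sqrt(F) = sqrt(0.018) = 0.1342
T >= 1 - 0.1342
T >= 0.8658

0.8658


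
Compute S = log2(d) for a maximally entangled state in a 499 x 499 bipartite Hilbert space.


For a maximally entangled state in d x d:
S = log2(d) = log2(499)
= 8.9629

8.9629


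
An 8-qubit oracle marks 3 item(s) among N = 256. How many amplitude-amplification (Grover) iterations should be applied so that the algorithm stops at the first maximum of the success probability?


After j Grover iterations the success probability is P(j) = sin^2((2j+1)*theta), where sin(theta) = sqrt(k/N).
N = 2^8 = 256, k = 3
sin(theta) = sqrt(k/N) = 0.1082531755
theta = arcsin(sqrt(k/N)) = 0.1084657303 rad
P(j) reaches its first maximum when (2j+1)*theta is as close as possible to pi/2, i.e. j = round(pi/(4*theta) - 1/2).
pi/(4*theta) - 1/2 = 6.7410
(For comparison, the common estimate pi/4 * sqrt(N/k) = 7.2552; the exact maximiser is used here.)
Optimal iterations = 7

7


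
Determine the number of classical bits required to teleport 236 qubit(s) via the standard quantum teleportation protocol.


Quantum teleportation requires 2 classical bits per qubit teleported.
236 qubit(s) -> 2 * 236 = 472 classical bits

472


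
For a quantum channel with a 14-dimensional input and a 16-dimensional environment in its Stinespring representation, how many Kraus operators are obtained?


Tracing out the environment in an orthonormal basis {|i>_E} gives Kraus operators K_i = <i|_E U |0>_E.
Number of Kraus operators = dim(H_env) = d_env
= 16

16


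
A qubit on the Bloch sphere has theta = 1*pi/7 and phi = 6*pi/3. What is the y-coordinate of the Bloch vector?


theta = 0.4488, phi = 6.2832
r_y = sin(theta)*sin(phi) = 0.4339 * 0.0000
r_y = 0.0000

0.0000


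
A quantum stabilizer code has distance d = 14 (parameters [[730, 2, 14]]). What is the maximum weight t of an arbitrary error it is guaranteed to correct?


Code parameters: [[730, 2, 14]], distance d = 14.
Number of correctable errors = floor((d-1)/2)
= floor((14 - 1)/2)
= floor(13/2)
= 6

6


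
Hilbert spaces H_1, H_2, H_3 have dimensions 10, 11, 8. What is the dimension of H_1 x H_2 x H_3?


dim(H_1 x H_2 x H_3) = 10 * 11 * 8
= 110 * 8
= 880

880


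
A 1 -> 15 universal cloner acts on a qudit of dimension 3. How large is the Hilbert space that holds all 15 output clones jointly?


Output space = H^(tensor 15) where dim(H) = 3
dim = 3^15
= 9 (after 2 factors)
= 27 (after 3 factors)
= 81 (after 4 factors)
= 243 (after 5 factors)
= 729 (after 6 factors)
= 2187 (after 7 factors)
= 6561 (after 8 factors)
= 19683 (after 9 factors)
= 59049 (after 10 factors)
= 177147 (after 11 factors)
= 531441 (after 12 factors)
= 1594323 (after 13 factors)
= 4782969 (after 14 factors)
= 14348907 (after 15 factors)
= 14348907

14348907


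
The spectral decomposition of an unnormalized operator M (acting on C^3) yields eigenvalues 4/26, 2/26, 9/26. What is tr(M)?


tr(M) = sum of eigenvalues
= 4/26 + 2/26 + 9/26
= 15/26
= 0.5769

0.5769
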